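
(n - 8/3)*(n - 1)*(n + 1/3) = n^3 - 10*n^2/3 + 13*n/9 + 8/9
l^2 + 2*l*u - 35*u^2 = (l - 5*u)*(l + 7*u)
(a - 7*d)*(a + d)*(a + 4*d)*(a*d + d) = a^4*d - 2*a^3*d^2 + a^3*d - 31*a^2*d^3 - 2*a^2*d^2 - 28*a*d^4 - 31*a*d^3 - 28*d^4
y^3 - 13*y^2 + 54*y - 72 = (y - 6)*(y - 4)*(y - 3)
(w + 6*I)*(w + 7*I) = w^2 + 13*I*w - 42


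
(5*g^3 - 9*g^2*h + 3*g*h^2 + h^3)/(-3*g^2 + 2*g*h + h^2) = (-5*g^2 + 4*g*h + h^2)/(3*g + h)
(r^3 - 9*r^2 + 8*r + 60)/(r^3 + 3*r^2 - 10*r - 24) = (r^2 - 11*r + 30)/(r^2 + r - 12)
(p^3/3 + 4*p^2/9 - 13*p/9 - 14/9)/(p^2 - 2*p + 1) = (3*p^3 + 4*p^2 - 13*p - 14)/(9*(p^2 - 2*p + 1))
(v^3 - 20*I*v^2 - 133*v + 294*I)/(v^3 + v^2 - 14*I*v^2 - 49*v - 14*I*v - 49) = (v - 6*I)/(v + 1)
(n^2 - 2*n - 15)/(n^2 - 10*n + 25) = (n + 3)/(n - 5)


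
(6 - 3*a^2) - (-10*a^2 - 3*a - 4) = 7*a^2 + 3*a + 10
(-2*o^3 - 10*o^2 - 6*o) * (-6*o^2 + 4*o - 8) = 12*o^5 + 52*o^4 + 12*o^3 + 56*o^2 + 48*o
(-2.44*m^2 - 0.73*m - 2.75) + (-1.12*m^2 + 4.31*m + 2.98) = -3.56*m^2 + 3.58*m + 0.23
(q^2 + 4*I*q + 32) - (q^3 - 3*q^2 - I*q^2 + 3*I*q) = -q^3 + 4*q^2 + I*q^2 + I*q + 32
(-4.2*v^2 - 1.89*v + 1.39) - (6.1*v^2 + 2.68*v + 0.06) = -10.3*v^2 - 4.57*v + 1.33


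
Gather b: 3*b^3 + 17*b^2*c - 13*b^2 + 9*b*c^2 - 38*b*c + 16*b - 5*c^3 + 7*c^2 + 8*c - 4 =3*b^3 + b^2*(17*c - 13) + b*(9*c^2 - 38*c + 16) - 5*c^3 + 7*c^2 + 8*c - 4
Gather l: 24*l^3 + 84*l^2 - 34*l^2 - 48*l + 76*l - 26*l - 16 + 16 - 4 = 24*l^3 + 50*l^2 + 2*l - 4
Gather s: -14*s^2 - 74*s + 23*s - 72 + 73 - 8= -14*s^2 - 51*s - 7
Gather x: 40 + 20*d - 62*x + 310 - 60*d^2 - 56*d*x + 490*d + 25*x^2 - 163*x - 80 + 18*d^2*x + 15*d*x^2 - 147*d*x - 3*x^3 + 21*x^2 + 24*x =-60*d^2 + 510*d - 3*x^3 + x^2*(15*d + 46) + x*(18*d^2 - 203*d - 201) + 270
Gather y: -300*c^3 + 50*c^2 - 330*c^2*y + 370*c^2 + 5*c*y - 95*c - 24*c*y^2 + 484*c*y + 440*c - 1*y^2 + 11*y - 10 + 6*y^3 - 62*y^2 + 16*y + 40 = -300*c^3 + 420*c^2 + 345*c + 6*y^3 + y^2*(-24*c - 63) + y*(-330*c^2 + 489*c + 27) + 30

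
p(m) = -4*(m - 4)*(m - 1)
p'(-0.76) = 26.08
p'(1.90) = 4.80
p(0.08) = -14.43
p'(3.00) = -4.00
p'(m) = 20 - 8*m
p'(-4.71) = 57.68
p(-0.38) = -24.18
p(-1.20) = -45.76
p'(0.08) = 19.36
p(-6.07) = -284.78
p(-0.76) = -33.51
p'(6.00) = -28.00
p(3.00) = 8.00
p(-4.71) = -198.94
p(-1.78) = -64.27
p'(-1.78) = 34.24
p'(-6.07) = 68.56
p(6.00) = -40.00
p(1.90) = 7.56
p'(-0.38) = 23.04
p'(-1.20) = 29.60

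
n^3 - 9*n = n*(n - 3)*(n + 3)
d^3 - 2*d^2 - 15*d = d*(d - 5)*(d + 3)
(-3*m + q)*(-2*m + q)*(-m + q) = -6*m^3 + 11*m^2*q - 6*m*q^2 + q^3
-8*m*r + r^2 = r*(-8*m + r)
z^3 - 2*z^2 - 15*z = z*(z - 5)*(z + 3)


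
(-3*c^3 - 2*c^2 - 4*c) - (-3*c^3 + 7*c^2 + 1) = -9*c^2 - 4*c - 1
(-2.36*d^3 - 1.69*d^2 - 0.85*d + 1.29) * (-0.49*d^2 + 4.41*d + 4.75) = 1.1564*d^5 - 9.5795*d^4 - 18.2464*d^3 - 12.4081*d^2 + 1.6514*d + 6.1275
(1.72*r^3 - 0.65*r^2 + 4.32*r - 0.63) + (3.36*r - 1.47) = 1.72*r^3 - 0.65*r^2 + 7.68*r - 2.1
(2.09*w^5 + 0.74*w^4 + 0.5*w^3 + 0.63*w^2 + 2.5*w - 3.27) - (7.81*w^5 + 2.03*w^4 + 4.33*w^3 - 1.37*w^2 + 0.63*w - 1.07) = -5.72*w^5 - 1.29*w^4 - 3.83*w^3 + 2.0*w^2 + 1.87*w - 2.2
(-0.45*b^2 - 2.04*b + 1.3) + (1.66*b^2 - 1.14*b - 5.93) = 1.21*b^2 - 3.18*b - 4.63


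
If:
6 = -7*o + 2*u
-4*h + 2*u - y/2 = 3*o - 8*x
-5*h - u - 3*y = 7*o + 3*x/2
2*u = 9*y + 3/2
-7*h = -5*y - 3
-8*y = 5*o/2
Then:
No Solution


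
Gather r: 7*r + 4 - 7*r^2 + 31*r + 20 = -7*r^2 + 38*r + 24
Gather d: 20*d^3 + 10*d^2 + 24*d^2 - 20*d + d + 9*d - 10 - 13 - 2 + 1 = 20*d^3 + 34*d^2 - 10*d - 24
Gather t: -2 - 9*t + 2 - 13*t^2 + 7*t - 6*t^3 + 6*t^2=-6*t^3 - 7*t^2 - 2*t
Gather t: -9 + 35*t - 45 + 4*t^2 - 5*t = 4*t^2 + 30*t - 54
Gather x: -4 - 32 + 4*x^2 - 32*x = 4*x^2 - 32*x - 36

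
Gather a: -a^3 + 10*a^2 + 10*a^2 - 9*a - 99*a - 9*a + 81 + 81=-a^3 + 20*a^2 - 117*a + 162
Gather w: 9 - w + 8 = 17 - w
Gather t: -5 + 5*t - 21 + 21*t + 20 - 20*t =6*t - 6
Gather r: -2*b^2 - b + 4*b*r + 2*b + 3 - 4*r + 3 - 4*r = -2*b^2 + b + r*(4*b - 8) + 6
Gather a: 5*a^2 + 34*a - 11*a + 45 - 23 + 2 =5*a^2 + 23*a + 24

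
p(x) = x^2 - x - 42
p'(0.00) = -1.00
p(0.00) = -42.00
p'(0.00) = -1.00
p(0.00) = -42.00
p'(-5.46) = -11.92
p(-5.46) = -6.73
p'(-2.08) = -5.16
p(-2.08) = -35.59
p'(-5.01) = -11.02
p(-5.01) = -11.89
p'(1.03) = 1.06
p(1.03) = -41.97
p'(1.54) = 2.08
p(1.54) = -41.17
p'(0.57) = 0.14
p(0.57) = -42.25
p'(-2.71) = -6.42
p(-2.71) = -31.95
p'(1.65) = 2.30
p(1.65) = -40.93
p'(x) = 2*x - 1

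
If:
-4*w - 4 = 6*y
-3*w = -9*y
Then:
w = -2/3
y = -2/9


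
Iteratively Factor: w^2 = (w)*(w)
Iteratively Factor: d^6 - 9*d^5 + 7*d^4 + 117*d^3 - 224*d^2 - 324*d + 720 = (d + 2)*(d^5 - 11*d^4 + 29*d^3 + 59*d^2 - 342*d + 360) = (d - 4)*(d + 2)*(d^4 - 7*d^3 + d^2 + 63*d - 90) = (d - 5)*(d - 4)*(d + 2)*(d^3 - 2*d^2 - 9*d + 18) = (d - 5)*(d - 4)*(d + 2)*(d + 3)*(d^2 - 5*d + 6) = (d - 5)*(d - 4)*(d - 2)*(d + 2)*(d + 3)*(d - 3)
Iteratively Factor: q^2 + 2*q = (q)*(q + 2)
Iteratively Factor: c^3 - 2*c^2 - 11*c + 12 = (c + 3)*(c^2 - 5*c + 4) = (c - 1)*(c + 3)*(c - 4)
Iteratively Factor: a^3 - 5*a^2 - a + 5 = (a - 5)*(a^2 - 1) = (a - 5)*(a - 1)*(a + 1)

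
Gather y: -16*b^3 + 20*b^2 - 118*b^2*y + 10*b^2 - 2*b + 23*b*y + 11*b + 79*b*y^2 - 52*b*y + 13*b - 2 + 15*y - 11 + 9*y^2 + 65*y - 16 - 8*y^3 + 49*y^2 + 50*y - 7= -16*b^3 + 30*b^2 + 22*b - 8*y^3 + y^2*(79*b + 58) + y*(-118*b^2 - 29*b + 130) - 36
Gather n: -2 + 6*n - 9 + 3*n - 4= 9*n - 15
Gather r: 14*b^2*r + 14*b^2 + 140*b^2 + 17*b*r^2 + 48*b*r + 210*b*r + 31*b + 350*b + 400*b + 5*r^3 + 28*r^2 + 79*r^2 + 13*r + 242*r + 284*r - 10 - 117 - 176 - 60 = 154*b^2 + 781*b + 5*r^3 + r^2*(17*b + 107) + r*(14*b^2 + 258*b + 539) - 363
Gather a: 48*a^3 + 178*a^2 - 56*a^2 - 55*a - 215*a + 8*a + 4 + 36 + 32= 48*a^3 + 122*a^2 - 262*a + 72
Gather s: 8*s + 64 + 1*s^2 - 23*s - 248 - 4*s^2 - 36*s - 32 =-3*s^2 - 51*s - 216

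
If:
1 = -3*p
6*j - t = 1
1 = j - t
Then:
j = 0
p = -1/3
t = -1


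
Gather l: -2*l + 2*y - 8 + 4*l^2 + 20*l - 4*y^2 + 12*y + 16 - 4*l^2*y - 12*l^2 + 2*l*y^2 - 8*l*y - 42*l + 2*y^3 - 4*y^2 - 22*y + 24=l^2*(-4*y - 8) + l*(2*y^2 - 8*y - 24) + 2*y^3 - 8*y^2 - 8*y + 32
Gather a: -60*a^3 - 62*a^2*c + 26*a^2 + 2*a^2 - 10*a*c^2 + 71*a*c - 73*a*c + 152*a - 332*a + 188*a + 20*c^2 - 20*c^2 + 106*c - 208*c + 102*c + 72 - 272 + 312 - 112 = -60*a^3 + a^2*(28 - 62*c) + a*(-10*c^2 - 2*c + 8)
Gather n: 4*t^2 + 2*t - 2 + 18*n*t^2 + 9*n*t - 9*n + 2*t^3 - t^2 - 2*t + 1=n*(18*t^2 + 9*t - 9) + 2*t^3 + 3*t^2 - 1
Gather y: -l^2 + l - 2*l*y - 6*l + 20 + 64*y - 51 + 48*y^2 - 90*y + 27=-l^2 - 5*l + 48*y^2 + y*(-2*l - 26) - 4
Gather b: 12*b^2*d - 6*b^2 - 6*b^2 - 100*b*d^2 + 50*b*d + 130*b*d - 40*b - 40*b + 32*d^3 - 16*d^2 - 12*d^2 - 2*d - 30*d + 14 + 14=b^2*(12*d - 12) + b*(-100*d^2 + 180*d - 80) + 32*d^3 - 28*d^2 - 32*d + 28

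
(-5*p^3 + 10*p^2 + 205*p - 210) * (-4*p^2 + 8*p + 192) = 20*p^5 - 80*p^4 - 1700*p^3 + 4400*p^2 + 37680*p - 40320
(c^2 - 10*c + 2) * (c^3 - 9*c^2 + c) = c^5 - 19*c^4 + 93*c^3 - 28*c^2 + 2*c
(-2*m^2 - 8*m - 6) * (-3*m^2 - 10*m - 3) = 6*m^4 + 44*m^3 + 104*m^2 + 84*m + 18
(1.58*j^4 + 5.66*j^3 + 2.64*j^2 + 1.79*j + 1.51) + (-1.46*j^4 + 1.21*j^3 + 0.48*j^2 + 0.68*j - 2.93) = 0.12*j^4 + 6.87*j^3 + 3.12*j^2 + 2.47*j - 1.42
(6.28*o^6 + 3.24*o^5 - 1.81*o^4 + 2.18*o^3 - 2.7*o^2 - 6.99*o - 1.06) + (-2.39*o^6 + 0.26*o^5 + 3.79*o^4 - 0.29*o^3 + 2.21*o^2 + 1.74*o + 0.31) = 3.89*o^6 + 3.5*o^5 + 1.98*o^4 + 1.89*o^3 - 0.49*o^2 - 5.25*o - 0.75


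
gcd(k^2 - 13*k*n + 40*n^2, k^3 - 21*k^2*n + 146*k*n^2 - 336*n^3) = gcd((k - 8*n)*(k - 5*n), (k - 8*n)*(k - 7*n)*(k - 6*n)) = k - 8*n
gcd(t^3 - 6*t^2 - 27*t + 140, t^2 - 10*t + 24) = t - 4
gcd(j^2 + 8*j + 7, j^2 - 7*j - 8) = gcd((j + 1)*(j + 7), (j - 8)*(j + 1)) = j + 1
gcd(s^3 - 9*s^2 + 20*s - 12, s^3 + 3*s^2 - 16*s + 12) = s^2 - 3*s + 2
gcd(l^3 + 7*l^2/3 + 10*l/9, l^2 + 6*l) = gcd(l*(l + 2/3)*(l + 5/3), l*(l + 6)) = l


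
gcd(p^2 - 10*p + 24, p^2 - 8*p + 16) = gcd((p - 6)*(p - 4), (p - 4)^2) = p - 4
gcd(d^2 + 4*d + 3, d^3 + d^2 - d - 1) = d + 1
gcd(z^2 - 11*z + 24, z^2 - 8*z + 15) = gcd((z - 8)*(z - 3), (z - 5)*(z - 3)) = z - 3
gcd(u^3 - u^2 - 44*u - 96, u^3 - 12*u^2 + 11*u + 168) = u^2 - 5*u - 24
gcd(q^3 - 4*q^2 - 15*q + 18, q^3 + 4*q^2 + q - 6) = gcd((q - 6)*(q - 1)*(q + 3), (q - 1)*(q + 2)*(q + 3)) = q^2 + 2*q - 3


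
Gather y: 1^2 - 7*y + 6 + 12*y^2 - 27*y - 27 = 12*y^2 - 34*y - 20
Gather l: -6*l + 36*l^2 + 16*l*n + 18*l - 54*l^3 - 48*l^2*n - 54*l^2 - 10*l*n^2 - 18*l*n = -54*l^3 + l^2*(-48*n - 18) + l*(-10*n^2 - 2*n + 12)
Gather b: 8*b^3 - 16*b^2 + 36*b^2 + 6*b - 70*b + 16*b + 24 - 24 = 8*b^3 + 20*b^2 - 48*b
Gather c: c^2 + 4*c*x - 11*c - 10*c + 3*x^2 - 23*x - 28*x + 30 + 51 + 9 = c^2 + c*(4*x - 21) + 3*x^2 - 51*x + 90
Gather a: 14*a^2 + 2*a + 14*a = 14*a^2 + 16*a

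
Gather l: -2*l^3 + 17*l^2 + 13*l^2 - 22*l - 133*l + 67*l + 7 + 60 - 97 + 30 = -2*l^3 + 30*l^2 - 88*l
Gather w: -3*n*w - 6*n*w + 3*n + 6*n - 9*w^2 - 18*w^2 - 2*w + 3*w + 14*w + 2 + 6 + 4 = 9*n - 27*w^2 + w*(15 - 9*n) + 12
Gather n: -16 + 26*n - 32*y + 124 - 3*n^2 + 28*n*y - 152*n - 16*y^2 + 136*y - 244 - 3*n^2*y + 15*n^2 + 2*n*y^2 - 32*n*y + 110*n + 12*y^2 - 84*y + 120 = n^2*(12 - 3*y) + n*(2*y^2 - 4*y - 16) - 4*y^2 + 20*y - 16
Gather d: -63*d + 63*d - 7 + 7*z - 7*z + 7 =0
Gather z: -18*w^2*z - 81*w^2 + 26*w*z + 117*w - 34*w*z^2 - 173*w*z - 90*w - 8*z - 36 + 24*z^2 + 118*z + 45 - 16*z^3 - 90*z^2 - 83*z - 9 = -81*w^2 + 27*w - 16*z^3 + z^2*(-34*w - 66) + z*(-18*w^2 - 147*w + 27)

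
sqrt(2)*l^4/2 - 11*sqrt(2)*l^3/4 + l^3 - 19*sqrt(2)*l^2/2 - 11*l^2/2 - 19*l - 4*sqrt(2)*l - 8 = (l - 8)*(l + 1/2)*(l + 2)*(sqrt(2)*l/2 + 1)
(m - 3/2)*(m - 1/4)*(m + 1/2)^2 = m^4 - 3*m^3/4 - 9*m^2/8 - m/16 + 3/32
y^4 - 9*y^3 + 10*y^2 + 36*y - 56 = (y - 7)*(y - 2)^2*(y + 2)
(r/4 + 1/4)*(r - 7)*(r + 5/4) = r^3/4 - 19*r^2/16 - 29*r/8 - 35/16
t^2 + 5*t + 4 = (t + 1)*(t + 4)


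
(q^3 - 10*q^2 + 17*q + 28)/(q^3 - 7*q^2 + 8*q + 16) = (q - 7)/(q - 4)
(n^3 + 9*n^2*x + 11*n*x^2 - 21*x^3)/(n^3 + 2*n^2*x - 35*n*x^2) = (-n^2 - 2*n*x + 3*x^2)/(n*(-n + 5*x))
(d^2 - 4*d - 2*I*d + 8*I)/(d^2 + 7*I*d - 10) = (d^2 - 4*d - 2*I*d + 8*I)/(d^2 + 7*I*d - 10)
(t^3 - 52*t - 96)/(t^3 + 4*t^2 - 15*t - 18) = (t^2 - 6*t - 16)/(t^2 - 2*t - 3)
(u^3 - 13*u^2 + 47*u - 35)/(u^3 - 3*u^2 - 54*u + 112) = (u^3 - 13*u^2 + 47*u - 35)/(u^3 - 3*u^2 - 54*u + 112)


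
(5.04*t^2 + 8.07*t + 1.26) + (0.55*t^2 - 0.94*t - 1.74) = 5.59*t^2 + 7.13*t - 0.48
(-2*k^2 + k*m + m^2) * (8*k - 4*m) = -16*k^3 + 16*k^2*m + 4*k*m^2 - 4*m^3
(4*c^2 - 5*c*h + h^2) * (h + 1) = 4*c^2*h + 4*c^2 - 5*c*h^2 - 5*c*h + h^3 + h^2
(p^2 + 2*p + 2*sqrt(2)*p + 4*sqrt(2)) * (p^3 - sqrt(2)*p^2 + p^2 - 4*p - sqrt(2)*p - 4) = p^5 + sqrt(2)*p^4 + 3*p^4 - 6*p^3 + 3*sqrt(2)*p^3 - 24*p^2 - 6*sqrt(2)*p^2 - 24*sqrt(2)*p - 16*p - 16*sqrt(2)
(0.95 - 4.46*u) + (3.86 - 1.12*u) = 4.81 - 5.58*u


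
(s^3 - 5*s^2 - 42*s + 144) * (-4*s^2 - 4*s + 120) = -4*s^5 + 16*s^4 + 308*s^3 - 1008*s^2 - 5616*s + 17280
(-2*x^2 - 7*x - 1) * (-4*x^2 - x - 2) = 8*x^4 + 30*x^3 + 15*x^2 + 15*x + 2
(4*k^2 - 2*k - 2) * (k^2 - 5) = 4*k^4 - 2*k^3 - 22*k^2 + 10*k + 10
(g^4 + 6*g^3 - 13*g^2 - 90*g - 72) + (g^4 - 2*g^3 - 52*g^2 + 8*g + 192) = 2*g^4 + 4*g^3 - 65*g^2 - 82*g + 120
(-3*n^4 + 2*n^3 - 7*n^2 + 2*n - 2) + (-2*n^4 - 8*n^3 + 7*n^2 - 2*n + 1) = -5*n^4 - 6*n^3 - 1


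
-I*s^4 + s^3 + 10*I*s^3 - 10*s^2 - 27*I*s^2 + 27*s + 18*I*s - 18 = (s - 6)*(s - 3)*(s - 1)*(-I*s + 1)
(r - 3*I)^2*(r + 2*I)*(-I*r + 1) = -I*r^4 - 3*r^3 - 7*I*r^2 - 15*r - 18*I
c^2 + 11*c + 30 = (c + 5)*(c + 6)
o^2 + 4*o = o*(o + 4)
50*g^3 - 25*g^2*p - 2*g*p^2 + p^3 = (-5*g + p)*(-2*g + p)*(5*g + p)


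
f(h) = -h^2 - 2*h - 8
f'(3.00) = -8.00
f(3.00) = -23.00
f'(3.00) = -8.00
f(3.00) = -23.00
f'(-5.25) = 8.50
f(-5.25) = -25.06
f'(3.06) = -8.12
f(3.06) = -23.48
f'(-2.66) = 3.32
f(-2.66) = -9.76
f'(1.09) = -4.18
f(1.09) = -11.37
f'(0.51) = -3.02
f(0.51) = -9.28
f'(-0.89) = -0.22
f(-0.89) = -7.01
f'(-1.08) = 0.16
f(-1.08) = -7.01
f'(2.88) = -7.76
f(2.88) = -22.05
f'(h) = -2*h - 2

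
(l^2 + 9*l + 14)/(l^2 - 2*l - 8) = (l + 7)/(l - 4)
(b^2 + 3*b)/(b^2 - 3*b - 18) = b/(b - 6)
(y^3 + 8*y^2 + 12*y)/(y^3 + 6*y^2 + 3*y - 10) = y*(y + 6)/(y^2 + 4*y - 5)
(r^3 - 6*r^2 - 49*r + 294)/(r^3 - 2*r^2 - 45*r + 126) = (r - 7)/(r - 3)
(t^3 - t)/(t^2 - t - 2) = t*(t - 1)/(t - 2)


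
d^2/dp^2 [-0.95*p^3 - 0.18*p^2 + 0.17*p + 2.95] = -5.7*p - 0.36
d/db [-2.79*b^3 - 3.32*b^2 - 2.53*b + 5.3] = -8.37*b^2 - 6.64*b - 2.53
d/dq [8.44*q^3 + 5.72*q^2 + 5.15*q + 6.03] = 25.32*q^2 + 11.44*q + 5.15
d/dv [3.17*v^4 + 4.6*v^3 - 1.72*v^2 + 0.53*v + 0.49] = 12.68*v^3 + 13.8*v^2 - 3.44*v + 0.53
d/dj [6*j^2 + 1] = 12*j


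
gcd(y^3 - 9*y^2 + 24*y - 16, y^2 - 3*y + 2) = y - 1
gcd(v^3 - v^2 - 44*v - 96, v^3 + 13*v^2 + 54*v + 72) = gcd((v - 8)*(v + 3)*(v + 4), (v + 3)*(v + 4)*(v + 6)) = v^2 + 7*v + 12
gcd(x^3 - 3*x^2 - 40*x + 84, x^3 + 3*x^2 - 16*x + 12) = x^2 + 4*x - 12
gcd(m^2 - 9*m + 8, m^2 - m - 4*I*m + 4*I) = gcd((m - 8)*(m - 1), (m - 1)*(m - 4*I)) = m - 1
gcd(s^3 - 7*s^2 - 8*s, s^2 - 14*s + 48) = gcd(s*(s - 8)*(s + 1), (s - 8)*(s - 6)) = s - 8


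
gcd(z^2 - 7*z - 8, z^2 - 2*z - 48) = z - 8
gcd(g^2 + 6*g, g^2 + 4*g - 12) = g + 6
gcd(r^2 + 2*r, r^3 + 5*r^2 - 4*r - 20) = r + 2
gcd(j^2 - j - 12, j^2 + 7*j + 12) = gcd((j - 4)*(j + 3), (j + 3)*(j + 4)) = j + 3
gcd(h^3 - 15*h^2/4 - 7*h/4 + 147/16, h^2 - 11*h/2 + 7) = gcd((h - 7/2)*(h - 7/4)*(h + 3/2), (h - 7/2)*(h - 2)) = h - 7/2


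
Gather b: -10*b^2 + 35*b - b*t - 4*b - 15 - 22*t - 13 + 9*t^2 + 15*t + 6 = -10*b^2 + b*(31 - t) + 9*t^2 - 7*t - 22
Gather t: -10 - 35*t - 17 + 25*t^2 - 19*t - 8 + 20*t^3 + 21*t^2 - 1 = 20*t^3 + 46*t^2 - 54*t - 36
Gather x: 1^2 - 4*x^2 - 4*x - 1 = -4*x^2 - 4*x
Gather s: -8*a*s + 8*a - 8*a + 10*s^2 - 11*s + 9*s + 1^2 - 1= 10*s^2 + s*(-8*a - 2)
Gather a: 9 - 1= 8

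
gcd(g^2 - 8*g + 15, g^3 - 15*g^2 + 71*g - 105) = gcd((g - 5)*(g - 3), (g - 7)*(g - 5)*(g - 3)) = g^2 - 8*g + 15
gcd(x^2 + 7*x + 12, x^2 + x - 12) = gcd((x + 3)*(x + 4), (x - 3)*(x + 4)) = x + 4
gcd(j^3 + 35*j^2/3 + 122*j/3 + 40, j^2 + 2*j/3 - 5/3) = j + 5/3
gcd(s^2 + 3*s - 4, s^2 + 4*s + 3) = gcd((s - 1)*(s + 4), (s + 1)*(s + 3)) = 1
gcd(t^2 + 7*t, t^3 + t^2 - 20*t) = t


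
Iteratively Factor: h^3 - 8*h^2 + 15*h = (h)*(h^2 - 8*h + 15) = h*(h - 5)*(h - 3)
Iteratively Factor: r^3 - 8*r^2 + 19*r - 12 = (r - 3)*(r^2 - 5*r + 4) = (r - 3)*(r - 1)*(r - 4)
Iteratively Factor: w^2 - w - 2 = (w + 1)*(w - 2)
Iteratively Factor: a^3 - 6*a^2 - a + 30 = (a + 2)*(a^2 - 8*a + 15) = (a - 3)*(a + 2)*(a - 5)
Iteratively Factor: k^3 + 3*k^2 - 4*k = (k)*(k^2 + 3*k - 4) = k*(k - 1)*(k + 4)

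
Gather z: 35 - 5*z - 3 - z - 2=30 - 6*z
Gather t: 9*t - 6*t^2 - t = -6*t^2 + 8*t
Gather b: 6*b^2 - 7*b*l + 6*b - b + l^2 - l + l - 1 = 6*b^2 + b*(5 - 7*l) + l^2 - 1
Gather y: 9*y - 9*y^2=-9*y^2 + 9*y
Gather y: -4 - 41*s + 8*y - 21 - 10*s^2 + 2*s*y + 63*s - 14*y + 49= -10*s^2 + 22*s + y*(2*s - 6) + 24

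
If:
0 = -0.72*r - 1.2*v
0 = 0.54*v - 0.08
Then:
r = -0.25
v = 0.15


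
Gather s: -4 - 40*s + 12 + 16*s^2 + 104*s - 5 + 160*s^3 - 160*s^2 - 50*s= 160*s^3 - 144*s^2 + 14*s + 3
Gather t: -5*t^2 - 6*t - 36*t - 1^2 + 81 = -5*t^2 - 42*t + 80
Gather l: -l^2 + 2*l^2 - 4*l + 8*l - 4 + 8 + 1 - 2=l^2 + 4*l + 3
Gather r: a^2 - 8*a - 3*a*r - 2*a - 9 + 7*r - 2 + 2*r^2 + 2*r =a^2 - 10*a + 2*r^2 + r*(9 - 3*a) - 11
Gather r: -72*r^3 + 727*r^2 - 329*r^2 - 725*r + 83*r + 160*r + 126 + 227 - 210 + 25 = -72*r^3 + 398*r^2 - 482*r + 168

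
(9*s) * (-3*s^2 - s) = -27*s^3 - 9*s^2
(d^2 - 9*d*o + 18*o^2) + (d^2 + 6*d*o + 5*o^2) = 2*d^2 - 3*d*o + 23*o^2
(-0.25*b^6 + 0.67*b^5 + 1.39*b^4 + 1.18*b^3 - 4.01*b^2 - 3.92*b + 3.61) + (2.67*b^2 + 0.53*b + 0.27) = -0.25*b^6 + 0.67*b^5 + 1.39*b^4 + 1.18*b^3 - 1.34*b^2 - 3.39*b + 3.88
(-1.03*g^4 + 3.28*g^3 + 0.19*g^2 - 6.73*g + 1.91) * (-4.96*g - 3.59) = 5.1088*g^5 - 12.5711*g^4 - 12.7176*g^3 + 32.6987*g^2 + 14.6871*g - 6.8569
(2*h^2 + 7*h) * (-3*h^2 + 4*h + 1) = -6*h^4 - 13*h^3 + 30*h^2 + 7*h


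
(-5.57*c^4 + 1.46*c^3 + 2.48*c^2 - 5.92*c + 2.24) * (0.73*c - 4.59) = -4.0661*c^5 + 26.6321*c^4 - 4.891*c^3 - 15.7048*c^2 + 28.808*c - 10.2816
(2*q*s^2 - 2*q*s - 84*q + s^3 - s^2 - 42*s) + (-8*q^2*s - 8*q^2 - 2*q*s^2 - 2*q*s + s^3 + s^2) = -8*q^2*s - 8*q^2 - 4*q*s - 84*q + 2*s^3 - 42*s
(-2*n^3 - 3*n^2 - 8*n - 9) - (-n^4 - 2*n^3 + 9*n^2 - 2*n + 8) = n^4 - 12*n^2 - 6*n - 17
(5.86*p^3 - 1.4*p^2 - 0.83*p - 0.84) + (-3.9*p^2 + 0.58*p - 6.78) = 5.86*p^3 - 5.3*p^2 - 0.25*p - 7.62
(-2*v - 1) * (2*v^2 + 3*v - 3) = -4*v^3 - 8*v^2 + 3*v + 3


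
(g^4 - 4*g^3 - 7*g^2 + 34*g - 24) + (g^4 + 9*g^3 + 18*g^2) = 2*g^4 + 5*g^3 + 11*g^2 + 34*g - 24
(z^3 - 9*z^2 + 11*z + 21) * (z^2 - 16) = z^5 - 9*z^4 - 5*z^3 + 165*z^2 - 176*z - 336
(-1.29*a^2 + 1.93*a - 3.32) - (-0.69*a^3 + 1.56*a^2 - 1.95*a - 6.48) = 0.69*a^3 - 2.85*a^2 + 3.88*a + 3.16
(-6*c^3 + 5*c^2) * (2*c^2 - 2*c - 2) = -12*c^5 + 22*c^4 + 2*c^3 - 10*c^2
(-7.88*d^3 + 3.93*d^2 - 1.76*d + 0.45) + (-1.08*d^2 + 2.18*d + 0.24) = -7.88*d^3 + 2.85*d^2 + 0.42*d + 0.69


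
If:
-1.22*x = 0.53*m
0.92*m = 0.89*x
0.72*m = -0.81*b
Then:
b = 0.00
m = 0.00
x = 0.00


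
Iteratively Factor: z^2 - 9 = (z + 3)*(z - 3)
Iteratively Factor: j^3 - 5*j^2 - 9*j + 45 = (j + 3)*(j^2 - 8*j + 15) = (j - 5)*(j + 3)*(j - 3)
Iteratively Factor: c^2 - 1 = (c - 1)*(c + 1)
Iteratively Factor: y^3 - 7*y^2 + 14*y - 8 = (y - 2)*(y^2 - 5*y + 4) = (y - 2)*(y - 1)*(y - 4)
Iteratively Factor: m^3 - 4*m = (m + 2)*(m^2 - 2*m) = (m - 2)*(m + 2)*(m)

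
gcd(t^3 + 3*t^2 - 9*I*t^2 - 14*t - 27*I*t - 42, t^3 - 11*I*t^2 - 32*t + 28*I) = t^2 - 9*I*t - 14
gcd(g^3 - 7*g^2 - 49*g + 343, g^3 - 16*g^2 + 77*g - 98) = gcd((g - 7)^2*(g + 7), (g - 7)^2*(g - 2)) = g^2 - 14*g + 49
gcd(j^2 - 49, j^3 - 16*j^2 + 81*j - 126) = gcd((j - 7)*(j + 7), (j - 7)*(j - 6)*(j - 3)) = j - 7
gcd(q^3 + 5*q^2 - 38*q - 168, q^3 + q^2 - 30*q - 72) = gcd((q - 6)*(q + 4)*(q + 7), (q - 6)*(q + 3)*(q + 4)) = q^2 - 2*q - 24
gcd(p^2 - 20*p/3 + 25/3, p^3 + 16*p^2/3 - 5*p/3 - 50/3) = p - 5/3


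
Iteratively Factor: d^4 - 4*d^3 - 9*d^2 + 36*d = (d - 3)*(d^3 - d^2 - 12*d) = (d - 4)*(d - 3)*(d^2 + 3*d) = (d - 4)*(d - 3)*(d + 3)*(d)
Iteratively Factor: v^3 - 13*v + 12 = (v + 4)*(v^2 - 4*v + 3) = (v - 1)*(v + 4)*(v - 3)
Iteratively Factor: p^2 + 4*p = (p + 4)*(p)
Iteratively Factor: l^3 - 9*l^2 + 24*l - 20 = (l - 2)*(l^2 - 7*l + 10) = (l - 5)*(l - 2)*(l - 2)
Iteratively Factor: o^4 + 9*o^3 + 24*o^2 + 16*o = (o)*(o^3 + 9*o^2 + 24*o + 16) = o*(o + 4)*(o^2 + 5*o + 4) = o*(o + 4)^2*(o + 1)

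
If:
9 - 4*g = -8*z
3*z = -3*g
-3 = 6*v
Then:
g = 3/4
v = -1/2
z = -3/4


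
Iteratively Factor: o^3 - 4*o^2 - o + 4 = (o - 1)*(o^2 - 3*o - 4) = (o - 1)*(o + 1)*(o - 4)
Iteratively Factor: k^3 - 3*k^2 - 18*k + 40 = (k + 4)*(k^2 - 7*k + 10) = (k - 2)*(k + 4)*(k - 5)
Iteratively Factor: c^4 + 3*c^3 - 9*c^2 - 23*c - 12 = (c - 3)*(c^3 + 6*c^2 + 9*c + 4) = (c - 3)*(c + 1)*(c^2 + 5*c + 4) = (c - 3)*(c + 1)^2*(c + 4)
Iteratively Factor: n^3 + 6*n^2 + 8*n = (n + 4)*(n^2 + 2*n) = (n + 2)*(n + 4)*(n)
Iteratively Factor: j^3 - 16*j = (j)*(j^2 - 16) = j*(j + 4)*(j - 4)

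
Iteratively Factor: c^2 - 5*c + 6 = (c - 2)*(c - 3)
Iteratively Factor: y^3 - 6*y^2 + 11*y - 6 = (y - 3)*(y^2 - 3*y + 2) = (y - 3)*(y - 2)*(y - 1)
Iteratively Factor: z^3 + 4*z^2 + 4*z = (z + 2)*(z^2 + 2*z) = (z + 2)^2*(z)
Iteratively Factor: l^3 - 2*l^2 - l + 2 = (l - 2)*(l^2 - 1) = (l - 2)*(l + 1)*(l - 1)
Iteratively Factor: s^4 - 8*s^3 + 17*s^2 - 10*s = (s - 2)*(s^3 - 6*s^2 + 5*s) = (s - 5)*(s - 2)*(s^2 - s) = (s - 5)*(s - 2)*(s - 1)*(s)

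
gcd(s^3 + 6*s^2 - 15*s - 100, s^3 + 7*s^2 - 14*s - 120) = s^2 + s - 20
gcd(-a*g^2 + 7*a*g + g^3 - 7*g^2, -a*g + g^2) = a*g - g^2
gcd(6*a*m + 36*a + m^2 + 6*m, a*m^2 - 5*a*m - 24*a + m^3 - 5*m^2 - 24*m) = 1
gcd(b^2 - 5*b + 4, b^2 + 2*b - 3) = b - 1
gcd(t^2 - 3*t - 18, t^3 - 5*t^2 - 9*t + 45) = t + 3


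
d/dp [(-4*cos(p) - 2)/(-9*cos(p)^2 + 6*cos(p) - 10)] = 4*(9*cos(p)^2 + 9*cos(p) - 13)*sin(p)/(9*sin(p)^2 + 6*cos(p) - 19)^2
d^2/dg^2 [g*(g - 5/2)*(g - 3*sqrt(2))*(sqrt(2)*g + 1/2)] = 12*sqrt(2)*g^2 - 33*g - 15*sqrt(2)*g - 3*sqrt(2) + 55/2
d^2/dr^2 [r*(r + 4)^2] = 6*r + 16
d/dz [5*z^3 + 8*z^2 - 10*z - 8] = 15*z^2 + 16*z - 10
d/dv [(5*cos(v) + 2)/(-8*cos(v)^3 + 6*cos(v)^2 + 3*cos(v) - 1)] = (-80*cos(v)^3 - 18*cos(v)^2 + 24*cos(v) + 11)*sin(v)/((cos(v) - 1)^2*(2*cos(v) + 1)^2*(4*cos(v) - 1)^2)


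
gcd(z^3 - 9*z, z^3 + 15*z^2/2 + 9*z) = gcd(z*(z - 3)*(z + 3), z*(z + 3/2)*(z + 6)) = z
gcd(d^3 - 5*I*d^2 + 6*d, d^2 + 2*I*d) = d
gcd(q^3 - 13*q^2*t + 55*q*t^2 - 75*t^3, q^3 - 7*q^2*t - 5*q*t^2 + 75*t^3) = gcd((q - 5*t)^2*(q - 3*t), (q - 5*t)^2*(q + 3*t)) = q^2 - 10*q*t + 25*t^2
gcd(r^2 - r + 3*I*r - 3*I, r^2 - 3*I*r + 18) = r + 3*I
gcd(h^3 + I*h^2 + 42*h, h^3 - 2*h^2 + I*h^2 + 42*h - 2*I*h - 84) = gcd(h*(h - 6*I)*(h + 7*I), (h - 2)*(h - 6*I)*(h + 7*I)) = h^2 + I*h + 42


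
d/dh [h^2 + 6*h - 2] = 2*h + 6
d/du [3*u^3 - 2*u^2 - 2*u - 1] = 9*u^2 - 4*u - 2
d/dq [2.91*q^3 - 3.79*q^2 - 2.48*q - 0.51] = 8.73*q^2 - 7.58*q - 2.48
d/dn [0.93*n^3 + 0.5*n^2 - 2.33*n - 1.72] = 2.79*n^2 + 1.0*n - 2.33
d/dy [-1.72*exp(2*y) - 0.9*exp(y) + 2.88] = (-3.44*exp(y) - 0.9)*exp(y)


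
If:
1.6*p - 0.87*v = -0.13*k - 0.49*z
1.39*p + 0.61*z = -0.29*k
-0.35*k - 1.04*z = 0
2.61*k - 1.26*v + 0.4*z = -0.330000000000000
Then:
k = -0.12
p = 0.01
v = 0.02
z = 0.04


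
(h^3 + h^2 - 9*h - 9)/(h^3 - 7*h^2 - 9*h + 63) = (h + 1)/(h - 7)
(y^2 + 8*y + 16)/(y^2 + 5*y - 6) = (y^2 + 8*y + 16)/(y^2 + 5*y - 6)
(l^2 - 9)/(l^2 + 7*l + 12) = (l - 3)/(l + 4)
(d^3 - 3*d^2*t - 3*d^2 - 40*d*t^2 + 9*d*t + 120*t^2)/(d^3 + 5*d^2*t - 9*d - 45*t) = (d - 8*t)/(d + 3)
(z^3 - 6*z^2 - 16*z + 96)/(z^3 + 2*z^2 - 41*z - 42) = (z^2 - 16)/(z^2 + 8*z + 7)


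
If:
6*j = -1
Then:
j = -1/6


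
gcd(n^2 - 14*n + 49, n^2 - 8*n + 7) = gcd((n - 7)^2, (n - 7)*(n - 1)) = n - 7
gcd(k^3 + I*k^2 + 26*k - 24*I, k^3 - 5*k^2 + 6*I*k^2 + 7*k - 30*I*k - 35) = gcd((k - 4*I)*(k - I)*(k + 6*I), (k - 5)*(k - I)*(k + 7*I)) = k - I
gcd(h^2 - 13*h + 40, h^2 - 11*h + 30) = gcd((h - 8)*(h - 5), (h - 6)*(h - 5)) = h - 5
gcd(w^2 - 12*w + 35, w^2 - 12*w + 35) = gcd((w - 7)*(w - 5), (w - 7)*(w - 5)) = w^2 - 12*w + 35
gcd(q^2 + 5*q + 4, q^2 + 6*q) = 1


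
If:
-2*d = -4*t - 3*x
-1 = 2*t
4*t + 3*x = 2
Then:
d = 1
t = -1/2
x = 4/3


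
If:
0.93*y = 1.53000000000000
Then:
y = 1.65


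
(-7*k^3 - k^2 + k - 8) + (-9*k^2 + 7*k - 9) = -7*k^3 - 10*k^2 + 8*k - 17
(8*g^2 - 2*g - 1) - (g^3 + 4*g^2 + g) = -g^3 + 4*g^2 - 3*g - 1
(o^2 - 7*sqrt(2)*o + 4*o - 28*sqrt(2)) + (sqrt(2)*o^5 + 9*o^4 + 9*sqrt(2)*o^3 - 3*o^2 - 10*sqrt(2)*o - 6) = sqrt(2)*o^5 + 9*o^4 + 9*sqrt(2)*o^3 - 2*o^2 - 17*sqrt(2)*o + 4*o - 28*sqrt(2) - 6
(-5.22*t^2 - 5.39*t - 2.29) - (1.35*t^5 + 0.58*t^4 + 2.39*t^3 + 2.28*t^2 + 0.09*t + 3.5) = -1.35*t^5 - 0.58*t^4 - 2.39*t^3 - 7.5*t^2 - 5.48*t - 5.79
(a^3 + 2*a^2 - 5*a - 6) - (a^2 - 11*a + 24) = a^3 + a^2 + 6*a - 30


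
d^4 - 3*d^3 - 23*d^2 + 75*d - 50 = (d - 5)*(d - 2)*(d - 1)*(d + 5)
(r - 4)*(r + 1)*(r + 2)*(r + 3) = r^4 + 2*r^3 - 13*r^2 - 38*r - 24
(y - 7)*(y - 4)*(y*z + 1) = y^3*z - 11*y^2*z + y^2 + 28*y*z - 11*y + 28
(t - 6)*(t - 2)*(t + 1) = t^3 - 7*t^2 + 4*t + 12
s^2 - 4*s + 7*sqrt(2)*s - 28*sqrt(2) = (s - 4)*(s + 7*sqrt(2))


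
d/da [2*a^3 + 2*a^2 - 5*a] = 6*a^2 + 4*a - 5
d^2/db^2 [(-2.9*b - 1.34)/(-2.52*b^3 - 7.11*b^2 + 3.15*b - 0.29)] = (110.49696*b^5 + 413.873712*b^4 + 723.387348*b^3 + 317.185524*b^2 - 221.820552*b + 26.364708)/(16.003008*b^9 + 135.454032*b^8 + 322.162596*b^7 + 26.3151990000001*b^6 - 371.527317*b^5 + 241.815132*b^4 - 69.589989*b^3 + 10.426428*b^2 - 0.794745*b + 0.024389)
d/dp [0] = 0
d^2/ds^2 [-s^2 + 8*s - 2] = -2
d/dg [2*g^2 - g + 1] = 4*g - 1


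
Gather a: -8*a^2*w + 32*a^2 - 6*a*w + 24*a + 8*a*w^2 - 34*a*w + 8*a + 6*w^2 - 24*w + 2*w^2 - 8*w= a^2*(32 - 8*w) + a*(8*w^2 - 40*w + 32) + 8*w^2 - 32*w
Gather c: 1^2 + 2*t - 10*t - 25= -8*t - 24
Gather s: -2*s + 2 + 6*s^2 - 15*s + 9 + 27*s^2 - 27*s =33*s^2 - 44*s + 11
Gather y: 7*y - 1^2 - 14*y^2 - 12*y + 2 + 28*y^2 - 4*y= 14*y^2 - 9*y + 1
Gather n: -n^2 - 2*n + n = -n^2 - n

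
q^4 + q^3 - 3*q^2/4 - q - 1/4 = (q - 1)*(q + 1/2)^2*(q + 1)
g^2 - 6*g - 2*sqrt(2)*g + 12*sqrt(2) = (g - 6)*(g - 2*sqrt(2))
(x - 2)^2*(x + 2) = x^3 - 2*x^2 - 4*x + 8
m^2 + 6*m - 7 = (m - 1)*(m + 7)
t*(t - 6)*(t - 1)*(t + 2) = t^4 - 5*t^3 - 8*t^2 + 12*t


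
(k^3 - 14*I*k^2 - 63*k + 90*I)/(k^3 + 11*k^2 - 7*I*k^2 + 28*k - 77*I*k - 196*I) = (k^3 - 14*I*k^2 - 63*k + 90*I)/(k^3 + k^2*(11 - 7*I) + k*(28 - 77*I) - 196*I)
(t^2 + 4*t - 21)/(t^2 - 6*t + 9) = (t + 7)/(t - 3)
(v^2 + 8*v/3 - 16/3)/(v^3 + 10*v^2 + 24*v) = (v - 4/3)/(v*(v + 6))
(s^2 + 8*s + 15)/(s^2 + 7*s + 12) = (s + 5)/(s + 4)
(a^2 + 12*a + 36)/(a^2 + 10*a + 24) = (a + 6)/(a + 4)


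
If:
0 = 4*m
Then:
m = 0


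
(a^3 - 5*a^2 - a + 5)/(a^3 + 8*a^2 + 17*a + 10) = (a^2 - 6*a + 5)/(a^2 + 7*a + 10)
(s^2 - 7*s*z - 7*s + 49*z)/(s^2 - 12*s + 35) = (s - 7*z)/(s - 5)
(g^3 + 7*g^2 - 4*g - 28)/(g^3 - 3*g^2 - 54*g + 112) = (g + 2)/(g - 8)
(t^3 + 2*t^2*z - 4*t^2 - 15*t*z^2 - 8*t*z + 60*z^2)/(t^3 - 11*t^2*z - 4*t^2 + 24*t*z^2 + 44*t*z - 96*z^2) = (-t - 5*z)/(-t + 8*z)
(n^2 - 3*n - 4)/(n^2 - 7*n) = (n^2 - 3*n - 4)/(n*(n - 7))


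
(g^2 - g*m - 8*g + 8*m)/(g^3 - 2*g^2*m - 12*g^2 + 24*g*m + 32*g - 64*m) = (g - m)/(g^2 - 2*g*m - 4*g + 8*m)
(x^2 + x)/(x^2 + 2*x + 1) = x/(x + 1)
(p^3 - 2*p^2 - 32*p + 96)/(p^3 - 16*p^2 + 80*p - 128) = (p + 6)/(p - 8)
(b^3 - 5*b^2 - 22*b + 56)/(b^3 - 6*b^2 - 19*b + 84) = (b - 2)/(b - 3)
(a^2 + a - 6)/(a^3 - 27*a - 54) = (a - 2)/(a^2 - 3*a - 18)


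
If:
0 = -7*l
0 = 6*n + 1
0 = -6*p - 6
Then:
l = 0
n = -1/6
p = -1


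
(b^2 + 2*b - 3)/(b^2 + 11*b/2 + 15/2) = 2*(b - 1)/(2*b + 5)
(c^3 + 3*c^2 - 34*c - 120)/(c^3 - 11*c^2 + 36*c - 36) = (c^2 + 9*c + 20)/(c^2 - 5*c + 6)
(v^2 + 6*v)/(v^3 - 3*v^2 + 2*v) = (v + 6)/(v^2 - 3*v + 2)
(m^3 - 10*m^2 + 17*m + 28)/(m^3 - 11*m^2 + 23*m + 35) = (m - 4)/(m - 5)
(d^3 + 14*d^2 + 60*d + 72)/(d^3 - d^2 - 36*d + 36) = (d^2 + 8*d + 12)/(d^2 - 7*d + 6)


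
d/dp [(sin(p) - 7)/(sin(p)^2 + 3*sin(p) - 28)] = (14*sin(p) + cos(p)^2 - 8)*cos(p)/(sin(p)^2 + 3*sin(p) - 28)^2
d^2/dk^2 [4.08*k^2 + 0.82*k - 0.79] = 8.16000000000000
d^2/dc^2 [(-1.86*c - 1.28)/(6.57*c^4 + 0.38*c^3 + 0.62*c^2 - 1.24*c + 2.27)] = (-963.440568*c^7 - 1179.320256*c^6 - 142.940088*c^5 - 189.616704*c^4 + 588.500776*c^3 + 248.99736*c^2 + 28.235736*c - 10.804368)/(283.593393*c^12 + 49.207986*c^11 + 83.132838*c^10 - 151.231204*c^9 + 283.223373*c^8 + 3.598644*c^7 + 85.254632*c^6 - 107.427648*c^5 + 100.623615*c^4 - 6.503374*c^3 + 20.05545*c^2 - 19.168788*c + 11.697083)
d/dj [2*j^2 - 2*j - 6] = 4*j - 2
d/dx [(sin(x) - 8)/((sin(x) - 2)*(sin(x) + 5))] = (16*sin(x) + cos(x)^2 + 13)*cos(x)/((sin(x) - 2)^2*(sin(x) + 5)^2)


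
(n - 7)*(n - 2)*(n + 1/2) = n^3 - 17*n^2/2 + 19*n/2 + 7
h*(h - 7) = h^2 - 7*h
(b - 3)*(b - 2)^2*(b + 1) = b^4 - 6*b^3 + 9*b^2 + 4*b - 12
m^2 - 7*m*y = m*(m - 7*y)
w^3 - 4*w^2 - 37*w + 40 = (w - 8)*(w - 1)*(w + 5)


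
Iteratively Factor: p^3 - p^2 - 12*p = (p - 4)*(p^2 + 3*p) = p*(p - 4)*(p + 3)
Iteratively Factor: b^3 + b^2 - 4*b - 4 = (b + 1)*(b^2 - 4) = (b + 1)*(b + 2)*(b - 2)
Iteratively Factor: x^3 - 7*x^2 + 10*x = (x - 5)*(x^2 - 2*x) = x*(x - 5)*(x - 2)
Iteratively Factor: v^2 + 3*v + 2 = (v + 2)*(v + 1)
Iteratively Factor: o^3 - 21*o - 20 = (o + 4)*(o^2 - 4*o - 5) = (o - 5)*(o + 4)*(o + 1)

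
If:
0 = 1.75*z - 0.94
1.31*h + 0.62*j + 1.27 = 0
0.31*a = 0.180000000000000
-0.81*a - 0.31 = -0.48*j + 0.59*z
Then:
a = 0.58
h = -2.05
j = 2.29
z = 0.54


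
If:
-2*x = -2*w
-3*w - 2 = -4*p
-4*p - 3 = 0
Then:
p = -3/4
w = -5/3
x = -5/3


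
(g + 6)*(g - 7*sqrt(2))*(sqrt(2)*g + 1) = sqrt(2)*g^3 - 13*g^2 + 6*sqrt(2)*g^2 - 78*g - 7*sqrt(2)*g - 42*sqrt(2)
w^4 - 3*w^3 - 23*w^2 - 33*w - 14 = (w - 7)*(w + 1)^2*(w + 2)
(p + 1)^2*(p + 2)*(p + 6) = p^4 + 10*p^3 + 29*p^2 + 32*p + 12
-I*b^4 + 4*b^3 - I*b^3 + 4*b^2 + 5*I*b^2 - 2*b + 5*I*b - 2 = (b + 1)*(b + I)*(b + 2*I)*(-I*b + 1)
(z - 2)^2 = z^2 - 4*z + 4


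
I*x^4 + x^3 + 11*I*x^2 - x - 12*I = (x + 1)*(x - 4*I)*(x + 3*I)*(I*x - I)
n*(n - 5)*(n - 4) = n^3 - 9*n^2 + 20*n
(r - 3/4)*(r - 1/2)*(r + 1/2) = r^3 - 3*r^2/4 - r/4 + 3/16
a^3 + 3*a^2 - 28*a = a*(a - 4)*(a + 7)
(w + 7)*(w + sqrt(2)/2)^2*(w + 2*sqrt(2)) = w^4 + 3*sqrt(2)*w^3 + 7*w^3 + 9*w^2/2 + 21*sqrt(2)*w^2 + sqrt(2)*w + 63*w/2 + 7*sqrt(2)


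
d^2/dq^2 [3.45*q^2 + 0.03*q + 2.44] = 6.90000000000000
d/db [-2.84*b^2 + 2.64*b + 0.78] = 2.64 - 5.68*b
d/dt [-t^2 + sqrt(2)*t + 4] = -2*t + sqrt(2)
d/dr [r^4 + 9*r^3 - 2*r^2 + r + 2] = 4*r^3 + 27*r^2 - 4*r + 1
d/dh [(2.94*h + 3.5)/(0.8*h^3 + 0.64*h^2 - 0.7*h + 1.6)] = (-4.704*h^3 - 10.2816*h^2 - 4.48*h + 7.154)/(0.64*h^6 + 1.024*h^5 - 0.7104*h^4 + 1.664*h^3 + 2.538*h^2 - 2.24*h + 2.56)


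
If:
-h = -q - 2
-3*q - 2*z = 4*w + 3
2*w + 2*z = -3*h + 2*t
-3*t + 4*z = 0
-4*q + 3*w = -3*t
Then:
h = 25/8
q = 9/8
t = 99/20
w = -69/20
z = 297/80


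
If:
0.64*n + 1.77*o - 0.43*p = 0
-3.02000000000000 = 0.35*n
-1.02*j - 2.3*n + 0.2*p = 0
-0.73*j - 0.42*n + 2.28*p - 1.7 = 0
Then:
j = 20.58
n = -8.63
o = 4.52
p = 5.75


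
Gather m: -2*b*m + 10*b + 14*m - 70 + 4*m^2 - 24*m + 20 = 10*b + 4*m^2 + m*(-2*b - 10) - 50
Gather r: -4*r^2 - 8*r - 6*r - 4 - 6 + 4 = -4*r^2 - 14*r - 6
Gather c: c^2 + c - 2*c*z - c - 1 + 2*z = c^2 - 2*c*z + 2*z - 1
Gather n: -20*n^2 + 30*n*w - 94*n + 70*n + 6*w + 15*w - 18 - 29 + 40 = -20*n^2 + n*(30*w - 24) + 21*w - 7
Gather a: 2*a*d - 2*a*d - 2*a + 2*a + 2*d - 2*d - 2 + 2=0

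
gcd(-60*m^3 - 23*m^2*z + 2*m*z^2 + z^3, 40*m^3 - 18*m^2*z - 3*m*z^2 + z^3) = -20*m^2 - m*z + z^2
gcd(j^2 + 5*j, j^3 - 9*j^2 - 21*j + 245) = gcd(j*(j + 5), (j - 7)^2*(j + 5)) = j + 5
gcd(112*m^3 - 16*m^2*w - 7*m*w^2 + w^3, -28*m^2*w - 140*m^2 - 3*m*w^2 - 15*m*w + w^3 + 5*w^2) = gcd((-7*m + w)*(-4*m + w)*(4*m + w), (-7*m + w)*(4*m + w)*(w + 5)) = -28*m^2 - 3*m*w + w^2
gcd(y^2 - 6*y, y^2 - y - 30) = y - 6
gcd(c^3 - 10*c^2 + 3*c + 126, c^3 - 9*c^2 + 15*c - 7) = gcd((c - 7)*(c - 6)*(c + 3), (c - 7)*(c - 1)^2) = c - 7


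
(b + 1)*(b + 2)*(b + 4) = b^3 + 7*b^2 + 14*b + 8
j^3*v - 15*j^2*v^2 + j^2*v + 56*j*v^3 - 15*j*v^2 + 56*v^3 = (j - 8*v)*(j - 7*v)*(j*v + v)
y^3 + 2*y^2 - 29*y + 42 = (y - 3)*(y - 2)*(y + 7)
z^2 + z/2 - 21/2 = (z - 3)*(z + 7/2)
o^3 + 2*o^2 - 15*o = o*(o - 3)*(o + 5)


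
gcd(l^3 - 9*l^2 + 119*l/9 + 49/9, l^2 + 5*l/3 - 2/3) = 1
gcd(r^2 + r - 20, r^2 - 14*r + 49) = 1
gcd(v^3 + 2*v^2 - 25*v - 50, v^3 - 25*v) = v^2 - 25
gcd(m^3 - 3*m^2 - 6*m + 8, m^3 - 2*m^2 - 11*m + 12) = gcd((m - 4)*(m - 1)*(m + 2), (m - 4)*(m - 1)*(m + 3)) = m^2 - 5*m + 4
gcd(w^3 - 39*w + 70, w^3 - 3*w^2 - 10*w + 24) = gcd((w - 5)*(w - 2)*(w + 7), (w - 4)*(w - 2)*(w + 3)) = w - 2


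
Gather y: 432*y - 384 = 432*y - 384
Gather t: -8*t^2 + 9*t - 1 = -8*t^2 + 9*t - 1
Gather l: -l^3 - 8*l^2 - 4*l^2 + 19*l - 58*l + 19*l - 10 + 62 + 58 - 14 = -l^3 - 12*l^2 - 20*l + 96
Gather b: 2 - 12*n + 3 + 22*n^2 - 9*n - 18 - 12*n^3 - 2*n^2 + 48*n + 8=-12*n^3 + 20*n^2 + 27*n - 5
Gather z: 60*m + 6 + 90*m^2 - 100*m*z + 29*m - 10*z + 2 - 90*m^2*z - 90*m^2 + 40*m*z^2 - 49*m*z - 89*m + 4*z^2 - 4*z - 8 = z^2*(40*m + 4) + z*(-90*m^2 - 149*m - 14)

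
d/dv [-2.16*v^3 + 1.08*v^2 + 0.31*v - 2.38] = -6.48*v^2 + 2.16*v + 0.31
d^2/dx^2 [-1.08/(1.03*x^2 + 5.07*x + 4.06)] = (2.291544*x^2 + 11.279736*x - 1.08*(2.06*x + 5.07)*(4.12*x + 10.14) + 9.032688)/(1.03*x^2 + 5.07*x + 4.06)^3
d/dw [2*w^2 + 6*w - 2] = 4*w + 6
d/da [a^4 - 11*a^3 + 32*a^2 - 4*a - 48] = 4*a^3 - 33*a^2 + 64*a - 4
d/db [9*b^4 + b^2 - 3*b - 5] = 36*b^3 + 2*b - 3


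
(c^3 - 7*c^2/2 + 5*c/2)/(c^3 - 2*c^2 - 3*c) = (-2*c^2 + 7*c - 5)/(2*(-c^2 + 2*c + 3))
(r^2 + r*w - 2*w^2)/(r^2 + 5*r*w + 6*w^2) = (r - w)/(r + 3*w)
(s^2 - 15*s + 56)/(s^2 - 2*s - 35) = (s - 8)/(s + 5)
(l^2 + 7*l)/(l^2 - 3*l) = (l + 7)/(l - 3)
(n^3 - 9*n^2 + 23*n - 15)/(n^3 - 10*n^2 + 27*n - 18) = (n - 5)/(n - 6)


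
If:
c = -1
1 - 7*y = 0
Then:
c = -1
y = 1/7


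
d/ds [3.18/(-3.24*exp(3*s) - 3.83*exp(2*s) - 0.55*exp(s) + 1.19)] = (30.9096*exp(2*s) + 24.3588*exp(s) + 1.749)*exp(s)/(3.24*exp(3*s) + 3.83*exp(2*s) + 0.55*exp(s) - 1.19)^2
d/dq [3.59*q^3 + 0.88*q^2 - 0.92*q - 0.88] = 10.77*q^2 + 1.76*q - 0.92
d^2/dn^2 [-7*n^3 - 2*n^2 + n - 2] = -42*n - 4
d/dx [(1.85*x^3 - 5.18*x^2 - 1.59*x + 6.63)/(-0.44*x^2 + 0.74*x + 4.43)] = (-0.814*x^4 + 2.738*x^3 + 20.0537*x^2 - 40.0604*x - 11.9499)/(0.1936*x^4 - 0.6512*x^3 - 3.3508*x^2 + 6.5564*x + 19.6249)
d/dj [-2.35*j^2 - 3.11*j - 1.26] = -4.7*j - 3.11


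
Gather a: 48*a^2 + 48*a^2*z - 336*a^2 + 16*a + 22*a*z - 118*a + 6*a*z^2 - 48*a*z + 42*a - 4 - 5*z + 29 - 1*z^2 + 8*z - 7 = a^2*(48*z - 288) + a*(6*z^2 - 26*z - 60) - z^2 + 3*z + 18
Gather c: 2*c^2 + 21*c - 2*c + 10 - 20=2*c^2 + 19*c - 10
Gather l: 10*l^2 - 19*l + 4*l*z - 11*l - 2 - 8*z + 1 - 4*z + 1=10*l^2 + l*(4*z - 30) - 12*z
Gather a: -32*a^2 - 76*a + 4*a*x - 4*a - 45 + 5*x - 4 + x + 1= -32*a^2 + a*(4*x - 80) + 6*x - 48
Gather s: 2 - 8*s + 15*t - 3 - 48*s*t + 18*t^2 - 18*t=s*(-48*t - 8) + 18*t^2 - 3*t - 1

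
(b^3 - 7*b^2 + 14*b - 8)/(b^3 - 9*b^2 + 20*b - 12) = (b - 4)/(b - 6)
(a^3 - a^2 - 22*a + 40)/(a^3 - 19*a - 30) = (-a^3 + a^2 + 22*a - 40)/(-a^3 + 19*a + 30)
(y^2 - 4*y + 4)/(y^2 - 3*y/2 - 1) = 2*(y - 2)/(2*y + 1)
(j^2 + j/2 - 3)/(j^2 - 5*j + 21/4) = 2*(j + 2)/(2*j - 7)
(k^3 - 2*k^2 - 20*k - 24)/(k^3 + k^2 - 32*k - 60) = (k + 2)/(k + 5)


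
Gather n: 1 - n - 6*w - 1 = -n - 6*w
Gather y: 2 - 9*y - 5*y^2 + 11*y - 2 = -5*y^2 + 2*y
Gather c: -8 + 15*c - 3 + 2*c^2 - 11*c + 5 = 2*c^2 + 4*c - 6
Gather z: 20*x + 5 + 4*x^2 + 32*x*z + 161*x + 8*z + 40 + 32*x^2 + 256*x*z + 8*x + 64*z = 36*x^2 + 189*x + z*(288*x + 72) + 45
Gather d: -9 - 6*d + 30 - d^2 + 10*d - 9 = -d^2 + 4*d + 12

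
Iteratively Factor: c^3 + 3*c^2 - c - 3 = (c + 1)*(c^2 + 2*c - 3) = (c + 1)*(c + 3)*(c - 1)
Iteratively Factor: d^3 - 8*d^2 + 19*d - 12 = (d - 1)*(d^2 - 7*d + 12) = (d - 3)*(d - 1)*(d - 4)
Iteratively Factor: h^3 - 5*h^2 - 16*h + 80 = (h + 4)*(h^2 - 9*h + 20) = (h - 5)*(h + 4)*(h - 4)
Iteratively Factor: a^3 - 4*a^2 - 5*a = (a - 5)*(a^2 + a) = a*(a - 5)*(a + 1)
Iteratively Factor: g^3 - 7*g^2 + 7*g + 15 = (g - 5)*(g^2 - 2*g - 3) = (g - 5)*(g + 1)*(g - 3)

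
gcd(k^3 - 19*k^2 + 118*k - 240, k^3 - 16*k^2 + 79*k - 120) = k^2 - 13*k + 40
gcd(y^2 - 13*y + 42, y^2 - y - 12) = 1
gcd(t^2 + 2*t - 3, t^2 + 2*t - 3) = t^2 + 2*t - 3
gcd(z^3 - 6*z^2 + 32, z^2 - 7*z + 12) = z - 4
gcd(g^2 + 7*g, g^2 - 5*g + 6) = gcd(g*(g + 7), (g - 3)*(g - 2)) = 1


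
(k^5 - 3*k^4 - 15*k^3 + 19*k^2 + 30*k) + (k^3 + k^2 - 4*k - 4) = k^5 - 3*k^4 - 14*k^3 + 20*k^2 + 26*k - 4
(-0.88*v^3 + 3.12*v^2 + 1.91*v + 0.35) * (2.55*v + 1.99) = -2.244*v^4 + 6.2048*v^3 + 11.0793*v^2 + 4.6934*v + 0.6965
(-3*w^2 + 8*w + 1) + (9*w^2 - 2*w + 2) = 6*w^2 + 6*w + 3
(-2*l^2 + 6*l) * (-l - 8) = 2*l^3 + 10*l^2 - 48*l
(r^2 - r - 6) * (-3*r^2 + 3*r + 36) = -3*r^4 + 6*r^3 + 51*r^2 - 54*r - 216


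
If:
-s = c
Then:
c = -s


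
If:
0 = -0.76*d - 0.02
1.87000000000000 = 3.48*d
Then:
No Solution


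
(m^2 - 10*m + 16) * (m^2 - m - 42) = m^4 - 11*m^3 - 16*m^2 + 404*m - 672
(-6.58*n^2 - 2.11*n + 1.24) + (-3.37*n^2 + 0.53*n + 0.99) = -9.95*n^2 - 1.58*n + 2.23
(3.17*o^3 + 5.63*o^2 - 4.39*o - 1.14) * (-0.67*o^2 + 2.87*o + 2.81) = -2.1239*o^5 + 5.3258*o^4 + 28.0071*o^3 + 3.9848*o^2 - 15.6077*o - 3.2034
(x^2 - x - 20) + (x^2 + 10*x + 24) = 2*x^2 + 9*x + 4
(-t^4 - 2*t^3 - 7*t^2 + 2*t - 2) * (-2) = 2*t^4 + 4*t^3 + 14*t^2 - 4*t + 4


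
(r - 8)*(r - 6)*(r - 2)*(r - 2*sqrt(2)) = r^4 - 16*r^3 - 2*sqrt(2)*r^3 + 32*sqrt(2)*r^2 + 76*r^2 - 152*sqrt(2)*r - 96*r + 192*sqrt(2)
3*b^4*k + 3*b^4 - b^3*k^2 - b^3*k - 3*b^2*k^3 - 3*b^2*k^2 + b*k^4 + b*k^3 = (-3*b + k)*(-b + k)*(b + k)*(b*k + b)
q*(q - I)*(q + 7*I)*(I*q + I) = I*q^4 - 6*q^3 + I*q^3 - 6*q^2 + 7*I*q^2 + 7*I*q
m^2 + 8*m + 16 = (m + 4)^2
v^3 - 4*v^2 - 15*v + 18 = (v - 6)*(v - 1)*(v + 3)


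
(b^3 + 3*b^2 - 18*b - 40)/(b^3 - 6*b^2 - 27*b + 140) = (b + 2)/(b - 7)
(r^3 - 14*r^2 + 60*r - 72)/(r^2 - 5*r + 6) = (r^2 - 12*r + 36)/(r - 3)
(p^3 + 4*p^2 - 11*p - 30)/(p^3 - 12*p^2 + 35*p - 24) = (p^2 + 7*p + 10)/(p^2 - 9*p + 8)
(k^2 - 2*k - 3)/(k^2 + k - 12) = (k + 1)/(k + 4)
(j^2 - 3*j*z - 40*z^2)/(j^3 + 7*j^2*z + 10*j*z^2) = (j - 8*z)/(j*(j + 2*z))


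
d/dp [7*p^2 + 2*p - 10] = 14*p + 2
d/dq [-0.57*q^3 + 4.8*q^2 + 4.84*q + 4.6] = -1.71*q^2 + 9.6*q + 4.84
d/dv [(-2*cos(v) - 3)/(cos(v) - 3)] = -9*sin(v)/(cos(v) - 3)^2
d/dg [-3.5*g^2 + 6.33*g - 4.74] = 6.33 - 7.0*g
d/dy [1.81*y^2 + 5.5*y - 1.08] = 3.62*y + 5.5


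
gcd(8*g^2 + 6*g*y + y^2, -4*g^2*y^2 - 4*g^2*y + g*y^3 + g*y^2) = 1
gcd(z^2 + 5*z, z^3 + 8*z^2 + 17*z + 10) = z + 5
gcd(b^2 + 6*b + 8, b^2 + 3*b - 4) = b + 4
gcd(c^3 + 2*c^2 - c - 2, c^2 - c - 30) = 1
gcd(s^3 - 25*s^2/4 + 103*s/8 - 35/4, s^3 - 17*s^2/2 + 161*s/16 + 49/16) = s - 7/4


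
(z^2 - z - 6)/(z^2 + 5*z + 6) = (z - 3)/(z + 3)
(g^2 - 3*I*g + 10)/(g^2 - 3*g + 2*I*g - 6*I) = (g - 5*I)/(g - 3)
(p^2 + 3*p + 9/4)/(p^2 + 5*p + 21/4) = (2*p + 3)/(2*p + 7)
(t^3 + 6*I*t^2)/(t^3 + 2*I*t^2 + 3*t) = t*(t + 6*I)/(t^2 + 2*I*t + 3)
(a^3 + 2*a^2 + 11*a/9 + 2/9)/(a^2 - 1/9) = (3*a^2 + 5*a + 2)/(3*a - 1)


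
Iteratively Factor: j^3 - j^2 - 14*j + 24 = (j + 4)*(j^2 - 5*j + 6) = (j - 3)*(j + 4)*(j - 2)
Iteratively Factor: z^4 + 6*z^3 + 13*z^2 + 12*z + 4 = (z + 1)*(z^3 + 5*z^2 + 8*z + 4) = (z + 1)^2*(z^2 + 4*z + 4) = (z + 1)^2*(z + 2)*(z + 2)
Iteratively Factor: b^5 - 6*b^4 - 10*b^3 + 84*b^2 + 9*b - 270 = (b - 5)*(b^4 - b^3 - 15*b^2 + 9*b + 54) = (b - 5)*(b + 3)*(b^3 - 4*b^2 - 3*b + 18) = (b - 5)*(b - 3)*(b + 3)*(b^2 - b - 6) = (b - 5)*(b - 3)^2*(b + 3)*(b + 2)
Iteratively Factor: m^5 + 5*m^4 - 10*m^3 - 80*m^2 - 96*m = (m)*(m^4 + 5*m^3 - 10*m^2 - 80*m - 96) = m*(m + 4)*(m^3 + m^2 - 14*m - 24) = m*(m + 3)*(m + 4)*(m^2 - 2*m - 8) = m*(m - 4)*(m + 3)*(m + 4)*(m + 2)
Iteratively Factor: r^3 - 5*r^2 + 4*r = (r - 4)*(r^2 - r) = (r - 4)*(r - 1)*(r)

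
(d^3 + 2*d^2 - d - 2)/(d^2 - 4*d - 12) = (d^2 - 1)/(d - 6)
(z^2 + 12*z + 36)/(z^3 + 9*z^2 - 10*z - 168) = (z + 6)/(z^2 + 3*z - 28)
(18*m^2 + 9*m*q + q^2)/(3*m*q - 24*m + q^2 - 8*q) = (6*m + q)/(q - 8)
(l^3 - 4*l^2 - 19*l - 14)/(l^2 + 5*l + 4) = (l^2 - 5*l - 14)/(l + 4)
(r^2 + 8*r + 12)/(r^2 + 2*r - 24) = (r + 2)/(r - 4)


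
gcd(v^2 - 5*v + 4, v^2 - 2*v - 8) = v - 4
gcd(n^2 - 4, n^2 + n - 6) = n - 2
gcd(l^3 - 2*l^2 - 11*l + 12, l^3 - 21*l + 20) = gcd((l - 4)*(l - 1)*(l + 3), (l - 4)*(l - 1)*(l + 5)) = l^2 - 5*l + 4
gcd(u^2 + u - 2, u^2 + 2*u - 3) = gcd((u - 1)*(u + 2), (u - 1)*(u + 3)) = u - 1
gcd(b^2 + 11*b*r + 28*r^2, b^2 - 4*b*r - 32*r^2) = b + 4*r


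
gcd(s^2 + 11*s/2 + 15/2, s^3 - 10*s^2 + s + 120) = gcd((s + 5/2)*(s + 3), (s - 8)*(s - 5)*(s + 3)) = s + 3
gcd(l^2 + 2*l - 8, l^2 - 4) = l - 2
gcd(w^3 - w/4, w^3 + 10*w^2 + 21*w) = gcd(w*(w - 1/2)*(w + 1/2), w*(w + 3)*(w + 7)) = w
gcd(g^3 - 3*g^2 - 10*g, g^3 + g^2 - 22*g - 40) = g^2 - 3*g - 10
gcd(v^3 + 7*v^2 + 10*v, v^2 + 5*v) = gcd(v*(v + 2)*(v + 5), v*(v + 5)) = v^2 + 5*v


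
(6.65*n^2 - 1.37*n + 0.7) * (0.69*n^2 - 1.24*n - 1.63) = 4.5885*n^4 - 9.1913*n^3 - 8.6577*n^2 + 1.3651*n - 1.141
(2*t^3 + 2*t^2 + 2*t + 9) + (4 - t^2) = 2*t^3 + t^2 + 2*t + 13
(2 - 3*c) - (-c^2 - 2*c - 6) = c^2 - c + 8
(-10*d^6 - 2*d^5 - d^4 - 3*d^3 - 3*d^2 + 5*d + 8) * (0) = 0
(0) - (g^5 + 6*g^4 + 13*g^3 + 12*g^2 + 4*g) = -g^5 - 6*g^4 - 13*g^3 - 12*g^2 - 4*g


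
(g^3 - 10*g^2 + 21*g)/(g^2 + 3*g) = (g^2 - 10*g + 21)/(g + 3)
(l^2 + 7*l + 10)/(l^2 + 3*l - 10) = (l + 2)/(l - 2)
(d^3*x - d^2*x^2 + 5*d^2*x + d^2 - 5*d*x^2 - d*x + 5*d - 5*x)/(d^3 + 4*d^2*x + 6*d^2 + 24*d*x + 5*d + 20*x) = (d^2*x - d*x^2 + d - x)/(d^2 + 4*d*x + d + 4*x)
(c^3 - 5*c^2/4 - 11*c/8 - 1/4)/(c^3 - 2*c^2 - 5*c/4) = (4*c^2 - 7*c - 2)/(2*c*(2*c - 5))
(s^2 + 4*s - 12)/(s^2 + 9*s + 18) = (s - 2)/(s + 3)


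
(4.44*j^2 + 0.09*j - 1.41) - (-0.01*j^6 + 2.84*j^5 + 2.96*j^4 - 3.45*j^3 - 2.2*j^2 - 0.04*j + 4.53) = 0.01*j^6 - 2.84*j^5 - 2.96*j^4 + 3.45*j^3 + 6.64*j^2 + 0.13*j - 5.94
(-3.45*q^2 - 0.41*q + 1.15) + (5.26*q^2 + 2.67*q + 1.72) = 1.81*q^2 + 2.26*q + 2.87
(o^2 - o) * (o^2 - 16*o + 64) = o^4 - 17*o^3 + 80*o^2 - 64*o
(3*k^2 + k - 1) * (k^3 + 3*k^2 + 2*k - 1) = 3*k^5 + 10*k^4 + 8*k^3 - 4*k^2 - 3*k + 1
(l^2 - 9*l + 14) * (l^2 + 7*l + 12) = l^4 - 2*l^3 - 37*l^2 - 10*l + 168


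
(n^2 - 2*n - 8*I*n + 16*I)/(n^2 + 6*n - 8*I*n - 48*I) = (n - 2)/(n + 6)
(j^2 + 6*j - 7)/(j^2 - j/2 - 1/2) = 2*(j + 7)/(2*j + 1)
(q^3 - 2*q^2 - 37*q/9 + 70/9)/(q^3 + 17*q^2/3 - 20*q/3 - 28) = (q - 5/3)/(q + 6)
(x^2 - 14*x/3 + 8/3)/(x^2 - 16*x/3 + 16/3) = (3*x - 2)/(3*x - 4)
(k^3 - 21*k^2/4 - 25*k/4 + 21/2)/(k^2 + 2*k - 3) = (4*k^2 - 17*k - 42)/(4*(k + 3))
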